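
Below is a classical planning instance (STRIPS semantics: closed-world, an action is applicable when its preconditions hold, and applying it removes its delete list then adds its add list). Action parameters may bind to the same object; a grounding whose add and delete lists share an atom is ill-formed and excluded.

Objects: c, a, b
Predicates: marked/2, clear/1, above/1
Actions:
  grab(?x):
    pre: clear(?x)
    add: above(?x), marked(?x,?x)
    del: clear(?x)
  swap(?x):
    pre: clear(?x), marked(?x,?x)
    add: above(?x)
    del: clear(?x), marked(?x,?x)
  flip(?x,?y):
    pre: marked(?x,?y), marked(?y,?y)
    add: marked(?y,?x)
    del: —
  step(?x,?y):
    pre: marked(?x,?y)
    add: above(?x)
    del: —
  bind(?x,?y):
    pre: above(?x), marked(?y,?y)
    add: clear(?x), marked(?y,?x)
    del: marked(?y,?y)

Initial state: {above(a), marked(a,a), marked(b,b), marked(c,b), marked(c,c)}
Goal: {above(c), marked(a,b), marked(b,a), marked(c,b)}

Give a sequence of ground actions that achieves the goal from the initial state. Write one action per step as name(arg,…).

1. step(c,c)  →  {above(a), above(c), marked(a,a), marked(b,b), marked(c,b), marked(c,c)}
2. bind(a,b)  →  {above(a), above(c), clear(a), marked(a,a), marked(b,a), marked(c,b), marked(c,c)}
3. flip(b,a)  →  {above(a), above(c), clear(a), marked(a,a), marked(a,b), marked(b,a), marked(c,b), marked(c,c)}

step(c,c); bind(a,b); flip(b,a)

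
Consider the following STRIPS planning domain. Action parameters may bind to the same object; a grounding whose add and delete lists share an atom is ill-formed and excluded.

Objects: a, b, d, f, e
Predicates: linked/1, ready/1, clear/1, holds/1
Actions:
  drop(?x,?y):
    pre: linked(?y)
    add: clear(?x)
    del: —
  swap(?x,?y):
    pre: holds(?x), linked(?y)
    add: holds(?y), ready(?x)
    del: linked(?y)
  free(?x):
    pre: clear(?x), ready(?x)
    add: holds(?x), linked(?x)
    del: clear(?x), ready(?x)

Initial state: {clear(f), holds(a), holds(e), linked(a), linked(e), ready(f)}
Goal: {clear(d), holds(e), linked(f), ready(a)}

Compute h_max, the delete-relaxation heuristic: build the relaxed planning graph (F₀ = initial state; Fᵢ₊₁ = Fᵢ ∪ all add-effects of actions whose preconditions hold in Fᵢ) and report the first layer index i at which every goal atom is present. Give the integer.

F0 = init (6 atoms)
F1 = F0 ∪ {clear(a), clear(b), clear(d), clear(e), holds(f), linked(f), ready(a), ready(e)}  (14 atoms)
goal ⊆ F1  ⇒  h_max = 1

1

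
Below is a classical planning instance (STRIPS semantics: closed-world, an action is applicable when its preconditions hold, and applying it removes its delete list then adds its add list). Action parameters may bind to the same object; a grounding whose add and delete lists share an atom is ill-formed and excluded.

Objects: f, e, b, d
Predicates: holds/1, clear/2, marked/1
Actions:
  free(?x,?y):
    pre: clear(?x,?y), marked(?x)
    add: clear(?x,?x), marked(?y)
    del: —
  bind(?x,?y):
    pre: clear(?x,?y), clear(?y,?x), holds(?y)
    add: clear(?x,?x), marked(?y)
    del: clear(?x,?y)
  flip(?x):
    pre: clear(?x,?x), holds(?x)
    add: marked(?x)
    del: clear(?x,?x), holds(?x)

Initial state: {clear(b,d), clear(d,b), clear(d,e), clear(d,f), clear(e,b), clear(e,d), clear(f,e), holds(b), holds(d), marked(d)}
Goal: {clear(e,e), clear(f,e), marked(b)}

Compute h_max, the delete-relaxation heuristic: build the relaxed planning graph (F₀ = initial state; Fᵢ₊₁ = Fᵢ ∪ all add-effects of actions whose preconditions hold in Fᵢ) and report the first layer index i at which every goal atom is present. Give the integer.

1

F0 = init (10 atoms)
F1 = F0 ∪ {clear(b,b), clear(d,d), clear(e,e), marked(b), marked(e), marked(f)}  (16 atoms)
goal ⊆ F1  ⇒  h_max = 1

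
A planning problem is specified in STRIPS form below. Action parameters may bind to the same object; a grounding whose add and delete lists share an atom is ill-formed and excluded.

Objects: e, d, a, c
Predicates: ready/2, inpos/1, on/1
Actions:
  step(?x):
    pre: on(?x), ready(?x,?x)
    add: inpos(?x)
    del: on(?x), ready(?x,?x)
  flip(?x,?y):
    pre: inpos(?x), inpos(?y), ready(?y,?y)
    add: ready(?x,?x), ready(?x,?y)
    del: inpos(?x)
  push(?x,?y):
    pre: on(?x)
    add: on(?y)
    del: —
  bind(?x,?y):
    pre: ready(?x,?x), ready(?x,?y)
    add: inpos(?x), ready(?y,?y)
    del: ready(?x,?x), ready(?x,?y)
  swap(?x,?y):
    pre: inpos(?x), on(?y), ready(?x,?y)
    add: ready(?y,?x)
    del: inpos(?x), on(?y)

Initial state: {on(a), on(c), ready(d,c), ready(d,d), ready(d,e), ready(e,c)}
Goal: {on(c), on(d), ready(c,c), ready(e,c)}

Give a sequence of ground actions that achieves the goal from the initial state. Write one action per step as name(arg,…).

1. push(a,d)  →  {on(a), on(c), on(d), ready(d,c), ready(d,d), ready(d,e), ready(e,c)}
2. bind(d,c)  →  {inpos(d), on(a), on(c), on(d), ready(c,c), ready(d,e), ready(e,c)}

push(a,d); bind(d,c)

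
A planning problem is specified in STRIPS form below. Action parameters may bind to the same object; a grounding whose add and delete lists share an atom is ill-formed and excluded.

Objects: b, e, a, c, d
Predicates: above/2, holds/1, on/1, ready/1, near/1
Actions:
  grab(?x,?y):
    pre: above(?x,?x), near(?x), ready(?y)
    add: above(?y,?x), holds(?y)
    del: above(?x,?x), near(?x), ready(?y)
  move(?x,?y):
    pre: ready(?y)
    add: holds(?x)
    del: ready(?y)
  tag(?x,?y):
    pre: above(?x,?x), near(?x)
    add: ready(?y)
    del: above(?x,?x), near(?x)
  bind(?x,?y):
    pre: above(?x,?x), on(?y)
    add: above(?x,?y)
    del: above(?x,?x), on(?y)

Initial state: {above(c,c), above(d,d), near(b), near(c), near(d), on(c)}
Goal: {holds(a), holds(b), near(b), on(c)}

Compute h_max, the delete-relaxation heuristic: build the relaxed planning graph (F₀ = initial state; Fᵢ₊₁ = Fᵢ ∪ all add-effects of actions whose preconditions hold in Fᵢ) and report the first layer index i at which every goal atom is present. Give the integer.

2

F0 = init (6 atoms)
F1 = F0 ∪ {above(d,c), ready(a), ready(b), ready(c), ready(d), ready(e)}  (12 atoms)
F2 = F1 ∪ {above(a,c), above(a,d), above(b,c), above(b,d), above(c,d), above(e,c), above(e,d), holds(a), holds(b), holds(c), holds(d), holds(e)}  (24 atoms)
goal ⊆ F2  ⇒  h_max = 2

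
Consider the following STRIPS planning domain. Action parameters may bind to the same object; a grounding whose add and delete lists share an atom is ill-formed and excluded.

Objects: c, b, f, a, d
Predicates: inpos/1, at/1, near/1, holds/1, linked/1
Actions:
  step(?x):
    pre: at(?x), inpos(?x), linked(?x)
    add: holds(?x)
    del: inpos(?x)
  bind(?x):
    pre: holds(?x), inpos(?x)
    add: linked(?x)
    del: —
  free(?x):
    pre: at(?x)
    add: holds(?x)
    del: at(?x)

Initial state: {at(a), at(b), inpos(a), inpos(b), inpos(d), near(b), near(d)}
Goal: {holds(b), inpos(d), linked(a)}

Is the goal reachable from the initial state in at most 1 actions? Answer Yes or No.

No

1. free(b)  →  {at(a), holds(b), inpos(a), inpos(b), inpos(d), near(b), near(d)}
2. free(a)  →  {holds(a), holds(b), inpos(a), inpos(b), inpos(d), near(b), near(d)}
3. bind(a)  →  {holds(a), holds(b), inpos(a), inpos(b), inpos(d), linked(a), near(b), near(d)}
optimal plan length = 3; 3 > 1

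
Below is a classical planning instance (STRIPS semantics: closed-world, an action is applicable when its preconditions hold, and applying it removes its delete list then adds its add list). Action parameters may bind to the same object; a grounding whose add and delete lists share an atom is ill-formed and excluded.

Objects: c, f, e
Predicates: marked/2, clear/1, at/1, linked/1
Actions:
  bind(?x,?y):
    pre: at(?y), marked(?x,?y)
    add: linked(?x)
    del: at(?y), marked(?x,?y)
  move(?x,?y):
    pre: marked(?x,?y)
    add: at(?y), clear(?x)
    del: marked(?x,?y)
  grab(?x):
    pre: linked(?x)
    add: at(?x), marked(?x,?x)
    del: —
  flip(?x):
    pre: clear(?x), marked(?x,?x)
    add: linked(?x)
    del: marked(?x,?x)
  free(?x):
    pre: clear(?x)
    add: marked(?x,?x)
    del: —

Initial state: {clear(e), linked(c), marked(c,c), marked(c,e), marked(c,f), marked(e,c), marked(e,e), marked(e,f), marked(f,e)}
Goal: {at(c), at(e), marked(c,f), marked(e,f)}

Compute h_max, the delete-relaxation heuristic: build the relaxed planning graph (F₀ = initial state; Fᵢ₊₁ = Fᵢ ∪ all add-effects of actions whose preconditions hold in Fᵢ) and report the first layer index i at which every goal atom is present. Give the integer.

F0 = init (9 atoms)
F1 = F0 ∪ {at(c), at(e), at(f), clear(c), clear(f), linked(e)}  (15 atoms)
goal ⊆ F1  ⇒  h_max = 1

1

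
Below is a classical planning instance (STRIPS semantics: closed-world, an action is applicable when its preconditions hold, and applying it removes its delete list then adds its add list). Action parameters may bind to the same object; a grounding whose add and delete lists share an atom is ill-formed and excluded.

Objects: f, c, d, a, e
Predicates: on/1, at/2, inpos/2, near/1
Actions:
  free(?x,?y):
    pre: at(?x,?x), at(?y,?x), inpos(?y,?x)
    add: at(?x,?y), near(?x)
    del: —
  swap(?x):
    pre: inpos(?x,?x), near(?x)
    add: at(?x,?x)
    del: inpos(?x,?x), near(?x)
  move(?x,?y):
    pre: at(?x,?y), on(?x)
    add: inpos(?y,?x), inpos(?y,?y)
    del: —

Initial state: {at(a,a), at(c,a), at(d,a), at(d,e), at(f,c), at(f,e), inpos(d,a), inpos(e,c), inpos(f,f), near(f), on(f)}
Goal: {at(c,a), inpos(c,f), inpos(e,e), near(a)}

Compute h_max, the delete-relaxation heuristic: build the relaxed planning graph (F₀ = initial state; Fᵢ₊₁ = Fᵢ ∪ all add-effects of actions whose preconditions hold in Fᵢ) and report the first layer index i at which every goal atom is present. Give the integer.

F0 = init (11 atoms)
F1 = F0 ∪ {at(a,d), at(f,f), inpos(c,c), inpos(c,f), inpos(e,e), inpos(e,f), near(a)}  (18 atoms)
goal ⊆ F1  ⇒  h_max = 1

1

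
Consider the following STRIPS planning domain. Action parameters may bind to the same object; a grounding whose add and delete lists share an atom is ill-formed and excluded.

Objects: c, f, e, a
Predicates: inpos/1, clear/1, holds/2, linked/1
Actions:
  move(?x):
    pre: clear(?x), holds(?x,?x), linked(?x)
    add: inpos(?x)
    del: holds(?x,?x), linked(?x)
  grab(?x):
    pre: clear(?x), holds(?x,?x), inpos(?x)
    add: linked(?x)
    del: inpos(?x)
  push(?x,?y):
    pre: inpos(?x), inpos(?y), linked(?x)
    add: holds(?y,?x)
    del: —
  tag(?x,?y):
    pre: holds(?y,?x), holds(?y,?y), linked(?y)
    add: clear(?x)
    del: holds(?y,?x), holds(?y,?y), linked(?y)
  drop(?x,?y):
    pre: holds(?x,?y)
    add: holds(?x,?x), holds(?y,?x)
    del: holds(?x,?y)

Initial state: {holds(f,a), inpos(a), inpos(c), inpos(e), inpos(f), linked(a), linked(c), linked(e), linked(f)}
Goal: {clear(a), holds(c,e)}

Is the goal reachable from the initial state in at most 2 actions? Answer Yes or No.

1. push(f,f)  →  {holds(f,a), holds(f,f), inpos(a), inpos(c), inpos(e), inpos(f), linked(a), linked(c), linked(e), linked(f)}
2. push(e,c)  →  {holds(c,e), holds(f,a), holds(f,f), inpos(a), inpos(c), inpos(e), inpos(f), linked(a), linked(c), linked(e), linked(f)}
3. tag(a,f)  →  {clear(a), holds(c,e), inpos(a), inpos(c), inpos(e), inpos(f), linked(a), linked(c), linked(e)}
optimal plan length = 3; 3 > 2

No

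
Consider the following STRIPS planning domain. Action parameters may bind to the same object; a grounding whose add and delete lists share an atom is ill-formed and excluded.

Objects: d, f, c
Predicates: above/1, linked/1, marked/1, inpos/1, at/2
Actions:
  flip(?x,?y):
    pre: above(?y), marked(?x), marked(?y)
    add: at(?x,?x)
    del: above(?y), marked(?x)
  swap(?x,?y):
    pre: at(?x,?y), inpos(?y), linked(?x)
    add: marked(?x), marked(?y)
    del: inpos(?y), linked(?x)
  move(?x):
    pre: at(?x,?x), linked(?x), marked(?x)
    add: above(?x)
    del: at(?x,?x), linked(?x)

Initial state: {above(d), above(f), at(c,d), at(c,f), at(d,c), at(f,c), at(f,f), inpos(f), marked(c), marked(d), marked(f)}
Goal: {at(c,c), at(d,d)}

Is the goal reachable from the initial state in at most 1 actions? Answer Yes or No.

1. flip(d,d)  →  {above(f), at(c,d), at(c,f), at(d,c), at(d,d), at(f,c), at(f,f), inpos(f), marked(c), marked(f)}
2. flip(c,f)  →  {at(c,c), at(c,d), at(c,f), at(d,c), at(d,d), at(f,c), at(f,f), inpos(f), marked(f)}
optimal plan length = 2; 2 > 1

No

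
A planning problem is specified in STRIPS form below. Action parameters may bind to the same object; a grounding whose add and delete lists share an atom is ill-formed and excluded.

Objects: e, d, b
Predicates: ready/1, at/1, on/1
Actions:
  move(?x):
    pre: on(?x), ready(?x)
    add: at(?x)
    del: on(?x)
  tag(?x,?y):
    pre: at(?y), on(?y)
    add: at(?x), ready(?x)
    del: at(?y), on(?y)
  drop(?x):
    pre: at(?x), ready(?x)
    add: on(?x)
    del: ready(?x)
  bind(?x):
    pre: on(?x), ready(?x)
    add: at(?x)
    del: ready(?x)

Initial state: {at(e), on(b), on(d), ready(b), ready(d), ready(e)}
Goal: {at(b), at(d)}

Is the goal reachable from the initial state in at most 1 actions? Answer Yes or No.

No

1. move(d)  →  {at(d), at(e), on(b), ready(b), ready(d), ready(e)}
2. move(b)  →  {at(b), at(d), at(e), ready(b), ready(d), ready(e)}
optimal plan length = 2; 2 > 1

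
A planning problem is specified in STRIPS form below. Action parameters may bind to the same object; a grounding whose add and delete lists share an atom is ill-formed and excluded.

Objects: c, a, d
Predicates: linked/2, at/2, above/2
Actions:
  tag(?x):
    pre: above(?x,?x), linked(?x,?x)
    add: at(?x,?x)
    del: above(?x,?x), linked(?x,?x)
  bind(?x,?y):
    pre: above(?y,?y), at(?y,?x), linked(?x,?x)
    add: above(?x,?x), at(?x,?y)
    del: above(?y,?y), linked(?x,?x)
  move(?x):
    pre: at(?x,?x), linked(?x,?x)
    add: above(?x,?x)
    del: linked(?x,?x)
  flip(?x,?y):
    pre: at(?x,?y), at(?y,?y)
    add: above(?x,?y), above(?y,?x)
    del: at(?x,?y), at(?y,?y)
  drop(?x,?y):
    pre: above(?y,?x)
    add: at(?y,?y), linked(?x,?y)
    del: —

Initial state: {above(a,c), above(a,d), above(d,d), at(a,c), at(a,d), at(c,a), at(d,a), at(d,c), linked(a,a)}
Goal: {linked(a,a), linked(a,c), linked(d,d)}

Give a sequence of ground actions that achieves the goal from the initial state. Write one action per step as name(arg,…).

drop(c,a); flip(c,a); drop(a,c); drop(d,d)

1. drop(c,a)  →  {above(a,c), above(a,d), above(d,d), at(a,a), at(a,c), at(a,d), at(c,a), at(d,a), at(d,c), linked(a,a), linked(c,a)}
2. flip(c,a)  →  {above(a,c), above(a,d), above(c,a), above(d,d), at(a,c), at(a,d), at(d,a), at(d,c), linked(a,a), linked(c,a)}
3. drop(a,c)  →  {above(a,c), above(a,d), above(c,a), above(d,d), at(a,c), at(a,d), at(c,c), at(d,a), at(d,c), linked(a,a), linked(a,c), linked(c,a)}
4. drop(d,d)  →  {above(a,c), above(a,d), above(c,a), above(d,d), at(a,c), at(a,d), at(c,c), at(d,a), at(d,c), at(d,d), linked(a,a), linked(a,c), linked(c,a), linked(d,d)}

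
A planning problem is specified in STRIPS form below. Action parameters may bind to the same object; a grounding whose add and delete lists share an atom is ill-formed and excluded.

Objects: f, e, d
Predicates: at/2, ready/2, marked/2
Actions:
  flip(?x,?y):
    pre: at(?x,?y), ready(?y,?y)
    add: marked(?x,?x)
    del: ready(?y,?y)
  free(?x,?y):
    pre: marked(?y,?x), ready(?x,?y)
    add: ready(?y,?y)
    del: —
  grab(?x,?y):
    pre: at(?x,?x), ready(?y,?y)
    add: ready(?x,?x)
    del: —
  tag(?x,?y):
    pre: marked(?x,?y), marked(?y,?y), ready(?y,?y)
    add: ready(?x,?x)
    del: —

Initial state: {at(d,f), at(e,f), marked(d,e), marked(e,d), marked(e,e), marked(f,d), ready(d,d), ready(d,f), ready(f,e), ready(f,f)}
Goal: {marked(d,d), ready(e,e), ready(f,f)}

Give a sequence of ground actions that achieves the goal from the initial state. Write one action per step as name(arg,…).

1. flip(d,f)  →  {at(d,f), at(e,f), marked(d,d), marked(d,e), marked(e,d), marked(e,e), marked(f,d), ready(d,d), ready(d,f), ready(f,e)}
2. free(d,f)  →  {at(d,f), at(e,f), marked(d,d), marked(d,e), marked(e,d), marked(e,e), marked(f,d), ready(d,d), ready(d,f), ready(f,e), ready(f,f)}
3. tag(e,d)  →  {at(d,f), at(e,f), marked(d,d), marked(d,e), marked(e,d), marked(e,e), marked(f,d), ready(d,d), ready(d,f), ready(e,e), ready(f,e), ready(f,f)}

flip(d,f); free(d,f); tag(e,d)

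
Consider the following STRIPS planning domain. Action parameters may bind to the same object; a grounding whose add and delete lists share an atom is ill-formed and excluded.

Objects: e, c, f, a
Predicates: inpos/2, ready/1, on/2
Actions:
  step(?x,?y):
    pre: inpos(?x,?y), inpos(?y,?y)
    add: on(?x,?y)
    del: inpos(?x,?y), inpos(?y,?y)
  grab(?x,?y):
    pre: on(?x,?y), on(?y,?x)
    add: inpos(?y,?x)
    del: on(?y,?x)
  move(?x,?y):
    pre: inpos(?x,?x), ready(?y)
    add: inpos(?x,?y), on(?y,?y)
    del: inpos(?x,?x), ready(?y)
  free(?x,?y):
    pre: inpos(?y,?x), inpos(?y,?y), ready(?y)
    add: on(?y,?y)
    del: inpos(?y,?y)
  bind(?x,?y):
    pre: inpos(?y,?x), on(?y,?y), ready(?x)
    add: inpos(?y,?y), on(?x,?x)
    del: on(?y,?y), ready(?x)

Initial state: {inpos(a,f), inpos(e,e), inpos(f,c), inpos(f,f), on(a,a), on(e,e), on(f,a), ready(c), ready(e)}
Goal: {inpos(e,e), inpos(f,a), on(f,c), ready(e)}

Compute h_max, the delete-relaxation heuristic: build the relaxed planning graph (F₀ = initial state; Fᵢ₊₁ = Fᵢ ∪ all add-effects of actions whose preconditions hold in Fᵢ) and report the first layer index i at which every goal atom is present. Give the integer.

3

F0 = init (9 atoms)
F1 = F0 ∪ {inpos(a,a), inpos(e,c), inpos(f,e), on(a,f), on(c,c), on(f,f)}  (15 atoms)
F2 = F1 ∪ {inpos(a,c), inpos(a,e), inpos(c,c), inpos(f,a), on(f,e)}  (20 atoms)
F3 = F2 ∪ {inpos(c,e), on(a,c), on(a,e), on(e,c), on(f,c)}  (25 atoms)
goal ⊆ F3  ⇒  h_max = 3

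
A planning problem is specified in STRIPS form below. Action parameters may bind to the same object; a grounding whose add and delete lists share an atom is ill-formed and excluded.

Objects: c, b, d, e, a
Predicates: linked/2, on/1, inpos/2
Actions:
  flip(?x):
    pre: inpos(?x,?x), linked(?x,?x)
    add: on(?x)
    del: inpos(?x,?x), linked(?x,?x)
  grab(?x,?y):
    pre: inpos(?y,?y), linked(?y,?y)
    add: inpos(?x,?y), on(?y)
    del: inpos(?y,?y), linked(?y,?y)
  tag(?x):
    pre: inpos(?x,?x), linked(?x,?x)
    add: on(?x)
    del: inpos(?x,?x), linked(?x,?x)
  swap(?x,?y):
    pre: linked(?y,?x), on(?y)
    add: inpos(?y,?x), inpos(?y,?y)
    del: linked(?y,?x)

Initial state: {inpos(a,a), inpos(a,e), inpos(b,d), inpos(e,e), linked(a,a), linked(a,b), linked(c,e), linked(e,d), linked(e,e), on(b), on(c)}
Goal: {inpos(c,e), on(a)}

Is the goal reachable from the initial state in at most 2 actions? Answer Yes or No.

1. flip(a)  →  {inpos(a,e), inpos(b,d), inpos(e,e), linked(a,b), linked(c,e), linked(e,d), linked(e,e), on(a), on(b), on(c)}
2. grab(c,e)  →  {inpos(a,e), inpos(b,d), inpos(c,e), linked(a,b), linked(c,e), linked(e,d), on(a), on(b), on(c), on(e)}
optimal plan length = 2; 2 ≤ 2

Yes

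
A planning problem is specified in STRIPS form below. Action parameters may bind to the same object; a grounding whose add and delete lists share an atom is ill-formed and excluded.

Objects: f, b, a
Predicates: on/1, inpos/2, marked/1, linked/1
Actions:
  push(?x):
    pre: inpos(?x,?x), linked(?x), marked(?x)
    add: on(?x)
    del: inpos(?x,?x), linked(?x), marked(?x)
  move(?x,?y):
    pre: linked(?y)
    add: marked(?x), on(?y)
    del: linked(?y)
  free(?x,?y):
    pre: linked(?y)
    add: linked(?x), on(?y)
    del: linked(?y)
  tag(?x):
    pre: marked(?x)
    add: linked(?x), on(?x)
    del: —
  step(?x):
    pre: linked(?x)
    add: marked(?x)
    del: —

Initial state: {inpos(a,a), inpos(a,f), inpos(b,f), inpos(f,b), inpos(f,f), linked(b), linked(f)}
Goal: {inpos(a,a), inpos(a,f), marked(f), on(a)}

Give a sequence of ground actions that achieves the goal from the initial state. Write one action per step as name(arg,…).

free(a,f); move(f,a)

1. free(a,f)  →  {inpos(a,a), inpos(a,f), inpos(b,f), inpos(f,b), inpos(f,f), linked(a), linked(b), on(f)}
2. move(f,a)  →  {inpos(a,a), inpos(a,f), inpos(b,f), inpos(f,b), inpos(f,f), linked(b), marked(f), on(a), on(f)}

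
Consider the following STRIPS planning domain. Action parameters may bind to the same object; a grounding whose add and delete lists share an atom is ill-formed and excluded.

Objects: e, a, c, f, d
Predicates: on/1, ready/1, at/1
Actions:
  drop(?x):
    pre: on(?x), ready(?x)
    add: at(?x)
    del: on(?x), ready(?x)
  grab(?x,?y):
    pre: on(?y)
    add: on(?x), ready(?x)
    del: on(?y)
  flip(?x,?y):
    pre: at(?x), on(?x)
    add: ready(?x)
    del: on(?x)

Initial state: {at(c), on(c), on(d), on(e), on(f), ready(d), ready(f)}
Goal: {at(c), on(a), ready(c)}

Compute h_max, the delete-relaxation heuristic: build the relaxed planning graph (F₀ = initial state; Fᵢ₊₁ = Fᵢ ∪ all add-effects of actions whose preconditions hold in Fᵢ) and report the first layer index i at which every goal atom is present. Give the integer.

F0 = init (7 atoms)
F1 = F0 ∪ {at(d), at(f), on(a), ready(a), ready(c), ready(e)}  (13 atoms)
goal ⊆ F1  ⇒  h_max = 1

1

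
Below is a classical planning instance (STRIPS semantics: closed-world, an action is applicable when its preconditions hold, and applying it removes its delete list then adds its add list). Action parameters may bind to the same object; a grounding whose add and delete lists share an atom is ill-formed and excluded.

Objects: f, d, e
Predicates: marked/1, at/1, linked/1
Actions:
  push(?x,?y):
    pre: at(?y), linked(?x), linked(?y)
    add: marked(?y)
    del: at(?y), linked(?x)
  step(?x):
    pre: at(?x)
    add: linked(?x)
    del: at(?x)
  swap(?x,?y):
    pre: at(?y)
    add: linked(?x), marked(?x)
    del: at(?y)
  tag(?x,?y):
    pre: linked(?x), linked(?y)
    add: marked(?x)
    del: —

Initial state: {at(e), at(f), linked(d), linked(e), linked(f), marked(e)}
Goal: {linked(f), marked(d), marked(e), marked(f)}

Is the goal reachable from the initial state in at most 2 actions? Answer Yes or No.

1. push(d,f)  →  {at(e), linked(e), linked(f), marked(e), marked(f)}
2. swap(d,e)  →  {linked(d), linked(e), linked(f), marked(d), marked(e), marked(f)}
optimal plan length = 2; 2 ≤ 2

Yes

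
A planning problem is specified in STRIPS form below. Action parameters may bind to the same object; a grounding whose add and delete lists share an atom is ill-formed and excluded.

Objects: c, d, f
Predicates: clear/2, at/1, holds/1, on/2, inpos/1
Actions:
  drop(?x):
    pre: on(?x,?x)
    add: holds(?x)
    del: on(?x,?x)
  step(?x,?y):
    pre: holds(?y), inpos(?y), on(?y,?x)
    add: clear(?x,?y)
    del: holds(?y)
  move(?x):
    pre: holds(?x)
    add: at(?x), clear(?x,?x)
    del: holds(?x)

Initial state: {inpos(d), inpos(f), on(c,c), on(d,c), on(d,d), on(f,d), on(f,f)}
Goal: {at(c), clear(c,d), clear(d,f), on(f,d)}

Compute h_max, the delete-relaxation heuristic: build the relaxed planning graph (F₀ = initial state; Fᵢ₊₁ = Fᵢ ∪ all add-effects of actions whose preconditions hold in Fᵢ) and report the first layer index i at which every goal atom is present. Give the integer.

F0 = init (7 atoms)
F1 = F0 ∪ {holds(c), holds(d), holds(f)}  (10 atoms)
F2 = F1 ∪ {at(c), at(d), at(f), clear(c,c), clear(c,d), clear(d,d), clear(d,f), clear(f,f)}  (18 atoms)
goal ⊆ F2  ⇒  h_max = 2

2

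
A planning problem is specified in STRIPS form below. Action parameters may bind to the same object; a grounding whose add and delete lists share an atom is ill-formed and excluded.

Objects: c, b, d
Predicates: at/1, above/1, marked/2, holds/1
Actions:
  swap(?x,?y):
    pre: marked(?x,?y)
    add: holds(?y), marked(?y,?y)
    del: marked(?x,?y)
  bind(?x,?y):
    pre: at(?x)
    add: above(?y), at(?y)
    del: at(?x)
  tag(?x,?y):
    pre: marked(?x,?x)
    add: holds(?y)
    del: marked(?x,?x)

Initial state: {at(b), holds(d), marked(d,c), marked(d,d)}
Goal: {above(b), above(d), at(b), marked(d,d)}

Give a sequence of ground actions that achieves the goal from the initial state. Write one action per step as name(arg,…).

bind(b,d); bind(d,b)

1. bind(b,d)  →  {above(d), at(d), holds(d), marked(d,c), marked(d,d)}
2. bind(d,b)  →  {above(b), above(d), at(b), holds(d), marked(d,c), marked(d,d)}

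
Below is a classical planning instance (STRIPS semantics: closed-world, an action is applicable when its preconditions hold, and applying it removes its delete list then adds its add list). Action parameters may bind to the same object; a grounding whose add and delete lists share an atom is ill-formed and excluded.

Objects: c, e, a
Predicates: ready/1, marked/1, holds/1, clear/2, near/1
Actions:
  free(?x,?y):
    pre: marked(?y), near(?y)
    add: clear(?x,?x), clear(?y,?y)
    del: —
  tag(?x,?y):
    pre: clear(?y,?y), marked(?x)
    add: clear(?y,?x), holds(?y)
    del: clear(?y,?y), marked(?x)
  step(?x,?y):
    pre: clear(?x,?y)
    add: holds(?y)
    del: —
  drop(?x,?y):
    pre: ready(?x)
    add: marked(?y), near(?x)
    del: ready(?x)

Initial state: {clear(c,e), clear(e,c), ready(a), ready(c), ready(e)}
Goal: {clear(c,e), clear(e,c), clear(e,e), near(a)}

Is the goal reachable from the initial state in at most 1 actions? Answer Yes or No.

No

1. drop(a,a)  →  {clear(c,e), clear(e,c), marked(a), near(a), ready(c), ready(e)}
2. free(e,a)  →  {clear(a,a), clear(c,e), clear(e,c), clear(e,e), marked(a), near(a), ready(c), ready(e)}
optimal plan length = 2; 2 > 1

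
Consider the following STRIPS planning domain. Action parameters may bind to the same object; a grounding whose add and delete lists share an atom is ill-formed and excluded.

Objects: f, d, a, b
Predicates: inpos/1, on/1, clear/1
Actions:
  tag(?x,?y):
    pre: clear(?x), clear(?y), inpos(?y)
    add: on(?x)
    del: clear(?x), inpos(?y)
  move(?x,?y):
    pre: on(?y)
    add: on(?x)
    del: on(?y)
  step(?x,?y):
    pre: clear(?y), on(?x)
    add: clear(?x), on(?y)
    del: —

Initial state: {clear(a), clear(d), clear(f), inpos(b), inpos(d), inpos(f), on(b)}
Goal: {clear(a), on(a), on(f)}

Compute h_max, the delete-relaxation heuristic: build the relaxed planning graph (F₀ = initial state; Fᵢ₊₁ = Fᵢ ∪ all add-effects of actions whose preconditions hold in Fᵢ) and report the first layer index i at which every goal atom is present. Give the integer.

1

F0 = init (7 atoms)
F1 = F0 ∪ {clear(b), on(a), on(d), on(f)}  (11 atoms)
goal ⊆ F1  ⇒  h_max = 1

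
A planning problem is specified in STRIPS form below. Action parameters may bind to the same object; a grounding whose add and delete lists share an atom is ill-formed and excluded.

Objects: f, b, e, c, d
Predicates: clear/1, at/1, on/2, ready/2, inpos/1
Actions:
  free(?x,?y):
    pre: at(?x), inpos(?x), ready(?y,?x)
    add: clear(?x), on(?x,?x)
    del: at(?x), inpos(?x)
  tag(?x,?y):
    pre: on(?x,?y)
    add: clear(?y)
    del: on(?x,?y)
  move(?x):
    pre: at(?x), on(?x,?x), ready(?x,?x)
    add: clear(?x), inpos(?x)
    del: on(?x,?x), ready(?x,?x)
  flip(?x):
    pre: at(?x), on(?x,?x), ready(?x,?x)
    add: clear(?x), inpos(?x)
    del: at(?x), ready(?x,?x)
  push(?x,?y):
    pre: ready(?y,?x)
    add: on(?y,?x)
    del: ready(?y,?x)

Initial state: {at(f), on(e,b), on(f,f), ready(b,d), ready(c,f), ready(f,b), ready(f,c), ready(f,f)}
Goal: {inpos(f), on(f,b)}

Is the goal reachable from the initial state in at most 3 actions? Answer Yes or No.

1. move(f)  →  {at(f), clear(f), inpos(f), on(e,b), ready(b,d), ready(c,f), ready(f,b), ready(f,c)}
2. push(b,f)  →  {at(f), clear(f), inpos(f), on(e,b), on(f,b), ready(b,d), ready(c,f), ready(f,c)}
optimal plan length = 2; 2 ≤ 3

Yes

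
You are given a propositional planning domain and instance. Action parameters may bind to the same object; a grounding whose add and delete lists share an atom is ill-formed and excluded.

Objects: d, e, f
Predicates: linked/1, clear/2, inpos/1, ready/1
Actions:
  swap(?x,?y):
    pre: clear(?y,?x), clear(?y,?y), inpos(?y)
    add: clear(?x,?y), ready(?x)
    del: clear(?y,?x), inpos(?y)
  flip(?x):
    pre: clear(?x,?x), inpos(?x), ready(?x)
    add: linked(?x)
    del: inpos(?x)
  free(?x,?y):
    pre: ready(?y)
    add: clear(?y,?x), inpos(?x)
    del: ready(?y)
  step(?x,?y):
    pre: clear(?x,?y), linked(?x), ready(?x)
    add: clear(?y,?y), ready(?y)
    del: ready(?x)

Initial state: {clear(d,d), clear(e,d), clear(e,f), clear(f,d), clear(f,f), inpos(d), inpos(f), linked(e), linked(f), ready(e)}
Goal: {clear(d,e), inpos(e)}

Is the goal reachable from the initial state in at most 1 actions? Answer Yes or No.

No

1. swap(d,f)  →  {clear(d,d), clear(d,f), clear(e,d), clear(e,f), clear(f,f), inpos(d), linked(e), linked(f), ready(d), ready(e)}
2. free(e,d)  →  {clear(d,d), clear(d,e), clear(d,f), clear(e,d), clear(e,f), clear(f,f), inpos(d), inpos(e), linked(e), linked(f), ready(e)}
optimal plan length = 2; 2 > 1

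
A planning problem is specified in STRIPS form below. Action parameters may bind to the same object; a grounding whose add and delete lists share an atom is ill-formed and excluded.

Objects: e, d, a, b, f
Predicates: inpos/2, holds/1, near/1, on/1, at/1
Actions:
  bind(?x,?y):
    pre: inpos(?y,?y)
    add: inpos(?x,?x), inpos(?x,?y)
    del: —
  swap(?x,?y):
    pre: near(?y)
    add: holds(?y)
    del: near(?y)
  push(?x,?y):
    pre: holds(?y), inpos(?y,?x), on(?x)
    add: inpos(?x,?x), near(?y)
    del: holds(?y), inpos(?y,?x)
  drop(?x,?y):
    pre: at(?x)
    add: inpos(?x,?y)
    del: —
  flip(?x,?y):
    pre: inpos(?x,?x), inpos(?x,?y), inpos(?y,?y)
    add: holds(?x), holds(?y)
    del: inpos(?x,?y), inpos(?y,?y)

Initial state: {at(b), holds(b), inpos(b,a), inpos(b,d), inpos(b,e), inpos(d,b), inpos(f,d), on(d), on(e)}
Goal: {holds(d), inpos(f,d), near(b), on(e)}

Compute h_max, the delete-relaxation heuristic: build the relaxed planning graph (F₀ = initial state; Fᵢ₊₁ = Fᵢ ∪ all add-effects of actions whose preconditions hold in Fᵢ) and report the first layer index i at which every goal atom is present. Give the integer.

2

F0 = init (9 atoms)
F1 = F0 ∪ {inpos(b,b), inpos(b,f), inpos(d,d), inpos(e,e), near(b)}  (14 atoms)
F2 = F1 ∪ {holds(d), holds(e), inpos(a,a), inpos(a,b), inpos(a,d), inpos(a,e), inpos(d,e), inpos(e,b), inpos(e,d), inpos(f,b), inpos(f,e), inpos(f,f)}  (26 atoms)
goal ⊆ F2  ⇒  h_max = 2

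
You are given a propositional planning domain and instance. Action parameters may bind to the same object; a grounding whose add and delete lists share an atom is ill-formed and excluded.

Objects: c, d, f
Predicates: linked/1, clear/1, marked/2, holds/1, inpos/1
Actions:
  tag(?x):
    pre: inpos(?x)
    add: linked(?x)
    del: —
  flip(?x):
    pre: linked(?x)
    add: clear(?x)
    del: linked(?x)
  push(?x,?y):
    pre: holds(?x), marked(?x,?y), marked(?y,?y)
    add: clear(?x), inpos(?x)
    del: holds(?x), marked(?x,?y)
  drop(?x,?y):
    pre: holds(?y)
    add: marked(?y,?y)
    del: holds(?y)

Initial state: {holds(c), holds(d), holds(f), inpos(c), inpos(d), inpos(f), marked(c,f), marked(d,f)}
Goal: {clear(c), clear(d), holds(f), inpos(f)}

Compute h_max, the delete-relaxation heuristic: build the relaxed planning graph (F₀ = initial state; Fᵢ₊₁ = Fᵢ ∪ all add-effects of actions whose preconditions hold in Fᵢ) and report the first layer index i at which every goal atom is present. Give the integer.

2

F0 = init (8 atoms)
F1 = F0 ∪ {linked(c), linked(d), linked(f), marked(c,c), marked(d,d), marked(f,f)}  (14 atoms)
F2 = F1 ∪ {clear(c), clear(d), clear(f)}  (17 atoms)
goal ⊆ F2  ⇒  h_max = 2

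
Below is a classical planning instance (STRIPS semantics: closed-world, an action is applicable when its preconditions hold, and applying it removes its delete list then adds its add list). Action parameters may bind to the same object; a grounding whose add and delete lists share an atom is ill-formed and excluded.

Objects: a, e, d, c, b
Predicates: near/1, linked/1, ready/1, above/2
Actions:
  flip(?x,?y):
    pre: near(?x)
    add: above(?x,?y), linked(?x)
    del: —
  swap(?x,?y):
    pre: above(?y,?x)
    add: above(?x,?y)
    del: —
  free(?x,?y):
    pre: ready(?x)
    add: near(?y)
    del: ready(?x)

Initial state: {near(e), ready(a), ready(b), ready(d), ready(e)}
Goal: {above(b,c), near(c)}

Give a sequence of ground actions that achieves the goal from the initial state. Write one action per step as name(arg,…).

free(a,c); flip(c,b); swap(b,c)

1. free(a,c)  →  {near(c), near(e), ready(b), ready(d), ready(e)}
2. flip(c,b)  →  {above(c,b), linked(c), near(c), near(e), ready(b), ready(d), ready(e)}
3. swap(b,c)  →  {above(b,c), above(c,b), linked(c), near(c), near(e), ready(b), ready(d), ready(e)}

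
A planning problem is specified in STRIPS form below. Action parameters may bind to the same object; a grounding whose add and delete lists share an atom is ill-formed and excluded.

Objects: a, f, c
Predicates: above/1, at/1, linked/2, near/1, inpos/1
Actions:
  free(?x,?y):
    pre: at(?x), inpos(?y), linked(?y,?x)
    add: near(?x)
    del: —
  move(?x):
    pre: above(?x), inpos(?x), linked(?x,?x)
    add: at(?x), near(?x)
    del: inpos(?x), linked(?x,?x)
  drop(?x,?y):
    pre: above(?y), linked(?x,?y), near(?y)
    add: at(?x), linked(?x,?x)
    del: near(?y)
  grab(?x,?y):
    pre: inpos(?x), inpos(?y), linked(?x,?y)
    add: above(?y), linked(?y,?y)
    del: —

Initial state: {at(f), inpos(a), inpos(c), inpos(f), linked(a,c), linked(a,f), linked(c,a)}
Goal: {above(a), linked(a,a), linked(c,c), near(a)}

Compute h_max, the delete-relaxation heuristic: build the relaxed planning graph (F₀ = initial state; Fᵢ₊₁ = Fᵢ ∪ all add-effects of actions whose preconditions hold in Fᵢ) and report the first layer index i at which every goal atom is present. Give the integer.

F0 = init (7 atoms)
F1 = F0 ∪ {above(a), above(c), above(f), linked(a,a), linked(c,c), linked(f,f), near(f)}  (14 atoms)
F2 = F1 ∪ {at(a), at(c), near(a), near(c)}  (18 atoms)
goal ⊆ F2  ⇒  h_max = 2

2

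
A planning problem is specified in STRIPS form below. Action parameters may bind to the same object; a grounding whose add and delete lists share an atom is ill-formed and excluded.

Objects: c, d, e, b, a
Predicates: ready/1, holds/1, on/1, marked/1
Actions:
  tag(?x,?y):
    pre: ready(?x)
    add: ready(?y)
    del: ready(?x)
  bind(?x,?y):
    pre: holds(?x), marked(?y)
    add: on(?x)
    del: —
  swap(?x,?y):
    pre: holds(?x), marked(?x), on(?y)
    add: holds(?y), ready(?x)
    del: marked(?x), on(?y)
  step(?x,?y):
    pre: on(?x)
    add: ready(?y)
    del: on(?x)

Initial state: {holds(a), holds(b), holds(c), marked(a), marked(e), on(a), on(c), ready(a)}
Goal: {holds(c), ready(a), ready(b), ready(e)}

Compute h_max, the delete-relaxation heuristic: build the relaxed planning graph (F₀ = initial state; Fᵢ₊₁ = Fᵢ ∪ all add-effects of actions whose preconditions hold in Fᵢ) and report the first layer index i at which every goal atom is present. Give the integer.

1

F0 = init (8 atoms)
F1 = F0 ∪ {on(b), ready(b), ready(c), ready(d), ready(e)}  (13 atoms)
goal ⊆ F1  ⇒  h_max = 1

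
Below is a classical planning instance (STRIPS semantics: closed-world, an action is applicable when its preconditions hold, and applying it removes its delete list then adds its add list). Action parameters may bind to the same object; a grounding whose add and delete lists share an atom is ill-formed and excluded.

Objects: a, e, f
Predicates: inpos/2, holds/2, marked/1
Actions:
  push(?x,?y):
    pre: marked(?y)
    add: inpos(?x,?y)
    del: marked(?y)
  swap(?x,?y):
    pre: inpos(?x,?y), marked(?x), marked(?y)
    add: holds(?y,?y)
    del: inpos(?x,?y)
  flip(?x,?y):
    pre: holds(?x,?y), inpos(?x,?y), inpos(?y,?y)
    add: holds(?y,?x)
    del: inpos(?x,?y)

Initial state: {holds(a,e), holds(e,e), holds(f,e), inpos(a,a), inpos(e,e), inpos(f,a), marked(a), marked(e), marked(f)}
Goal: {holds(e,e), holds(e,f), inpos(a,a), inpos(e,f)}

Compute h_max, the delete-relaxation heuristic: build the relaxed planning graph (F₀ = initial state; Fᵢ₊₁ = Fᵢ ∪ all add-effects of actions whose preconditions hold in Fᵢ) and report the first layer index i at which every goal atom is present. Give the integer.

2

F0 = init (9 atoms)
F1 = F0 ∪ {holds(a,a), inpos(a,e), inpos(a,f), inpos(e,a), inpos(e,f), inpos(f,e), inpos(f,f)}  (16 atoms)
F2 = F1 ∪ {holds(e,a), holds(e,f), holds(f,f)}  (19 atoms)
goal ⊆ F2  ⇒  h_max = 2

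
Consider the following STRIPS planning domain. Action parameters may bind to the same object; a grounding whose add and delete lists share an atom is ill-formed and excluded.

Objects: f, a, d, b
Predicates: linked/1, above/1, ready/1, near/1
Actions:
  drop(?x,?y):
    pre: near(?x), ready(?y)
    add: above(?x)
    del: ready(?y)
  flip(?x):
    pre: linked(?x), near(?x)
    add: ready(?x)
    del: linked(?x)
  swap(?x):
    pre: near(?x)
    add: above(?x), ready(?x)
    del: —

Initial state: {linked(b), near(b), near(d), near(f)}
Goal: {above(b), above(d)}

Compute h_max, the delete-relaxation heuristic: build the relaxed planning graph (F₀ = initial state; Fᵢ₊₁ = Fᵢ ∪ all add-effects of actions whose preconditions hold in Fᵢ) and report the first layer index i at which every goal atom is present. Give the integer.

F0 = init (4 atoms)
F1 = F0 ∪ {above(b), above(d), above(f), ready(b), ready(d), ready(f)}  (10 atoms)
goal ⊆ F1  ⇒  h_max = 1

1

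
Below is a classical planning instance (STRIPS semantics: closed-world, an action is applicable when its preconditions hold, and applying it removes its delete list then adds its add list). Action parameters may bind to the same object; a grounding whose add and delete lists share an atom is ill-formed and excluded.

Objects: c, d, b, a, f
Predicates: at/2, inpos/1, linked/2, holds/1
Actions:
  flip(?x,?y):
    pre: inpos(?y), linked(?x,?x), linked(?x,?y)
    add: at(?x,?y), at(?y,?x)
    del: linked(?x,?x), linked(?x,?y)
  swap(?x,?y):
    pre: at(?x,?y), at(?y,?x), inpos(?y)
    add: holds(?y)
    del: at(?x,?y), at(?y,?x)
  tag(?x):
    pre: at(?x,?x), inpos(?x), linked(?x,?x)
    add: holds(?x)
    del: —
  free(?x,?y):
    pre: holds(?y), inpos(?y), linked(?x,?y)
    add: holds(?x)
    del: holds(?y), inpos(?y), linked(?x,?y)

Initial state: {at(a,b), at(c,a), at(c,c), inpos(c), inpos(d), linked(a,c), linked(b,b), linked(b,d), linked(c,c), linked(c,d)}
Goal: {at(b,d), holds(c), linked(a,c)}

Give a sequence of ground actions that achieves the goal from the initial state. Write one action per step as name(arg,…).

flip(b,d); swap(c,c)

1. flip(b,d)  →  {at(a,b), at(b,d), at(c,a), at(c,c), at(d,b), inpos(c), inpos(d), linked(a,c), linked(c,c), linked(c,d)}
2. swap(c,c)  →  {at(a,b), at(b,d), at(c,a), at(d,b), holds(c), inpos(c), inpos(d), linked(a,c), linked(c,c), linked(c,d)}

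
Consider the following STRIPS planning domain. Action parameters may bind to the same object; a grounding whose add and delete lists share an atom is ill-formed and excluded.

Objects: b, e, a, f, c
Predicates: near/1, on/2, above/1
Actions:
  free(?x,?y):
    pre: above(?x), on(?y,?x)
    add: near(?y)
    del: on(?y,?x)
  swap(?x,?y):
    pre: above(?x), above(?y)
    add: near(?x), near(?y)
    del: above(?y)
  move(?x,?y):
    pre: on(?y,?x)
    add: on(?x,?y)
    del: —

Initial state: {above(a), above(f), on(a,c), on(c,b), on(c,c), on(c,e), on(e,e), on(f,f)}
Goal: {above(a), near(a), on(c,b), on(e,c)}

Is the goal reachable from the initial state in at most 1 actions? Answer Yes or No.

No

1. swap(a,f)  →  {above(a), near(a), near(f), on(a,c), on(c,b), on(c,c), on(c,e), on(e,e), on(f,f)}
2. move(e,c)  →  {above(a), near(a), near(f), on(a,c), on(c,b), on(c,c), on(c,e), on(e,c), on(e,e), on(f,f)}
optimal plan length = 2; 2 > 1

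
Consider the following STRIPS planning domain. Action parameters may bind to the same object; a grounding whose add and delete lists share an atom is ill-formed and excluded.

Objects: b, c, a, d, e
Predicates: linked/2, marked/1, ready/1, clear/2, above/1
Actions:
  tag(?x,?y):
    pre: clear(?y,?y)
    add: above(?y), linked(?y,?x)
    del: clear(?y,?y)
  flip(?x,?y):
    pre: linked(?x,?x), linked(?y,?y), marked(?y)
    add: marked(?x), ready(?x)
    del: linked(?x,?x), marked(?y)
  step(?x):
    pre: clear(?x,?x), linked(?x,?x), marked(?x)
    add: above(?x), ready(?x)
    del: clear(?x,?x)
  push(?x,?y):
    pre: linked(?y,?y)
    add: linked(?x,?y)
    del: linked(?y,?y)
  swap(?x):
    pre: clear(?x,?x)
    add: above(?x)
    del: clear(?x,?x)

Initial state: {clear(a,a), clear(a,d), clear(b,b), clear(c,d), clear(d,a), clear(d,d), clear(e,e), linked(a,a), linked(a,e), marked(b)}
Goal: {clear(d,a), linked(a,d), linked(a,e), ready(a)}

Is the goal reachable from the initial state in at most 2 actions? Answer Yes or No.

1. tag(b,b)  →  {above(b), clear(a,a), clear(a,d), clear(c,d), clear(d,a), clear(d,d), clear(e,e), linked(a,a), linked(a,e), linked(b,b), marked(b)}
2. tag(d,a)  →  {above(a), above(b), clear(a,d), clear(c,d), clear(d,a), clear(d,d), clear(e,e), linked(a,a), linked(a,d), linked(a,e), linked(b,b), marked(b)}
3. flip(a,b)  →  {above(a), above(b), clear(a,d), clear(c,d), clear(d,a), clear(d,d), clear(e,e), linked(a,d), linked(a,e), linked(b,b), marked(a), ready(a)}
optimal plan length = 3; 3 > 2

No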